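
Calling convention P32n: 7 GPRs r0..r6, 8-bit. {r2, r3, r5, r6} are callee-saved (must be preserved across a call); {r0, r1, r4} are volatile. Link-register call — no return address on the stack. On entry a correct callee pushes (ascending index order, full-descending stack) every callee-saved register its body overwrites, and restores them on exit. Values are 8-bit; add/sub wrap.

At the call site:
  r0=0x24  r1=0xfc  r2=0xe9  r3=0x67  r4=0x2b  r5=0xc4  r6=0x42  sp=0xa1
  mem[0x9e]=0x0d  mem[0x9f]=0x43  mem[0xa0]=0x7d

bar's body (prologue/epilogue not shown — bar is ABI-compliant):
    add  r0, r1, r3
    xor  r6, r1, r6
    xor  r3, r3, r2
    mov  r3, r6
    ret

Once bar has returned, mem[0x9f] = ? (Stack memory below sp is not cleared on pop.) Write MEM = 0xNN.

prologue: push r3 -> mem[0xa0]=0x67, sp=0xa0
prologue: push r6 -> mem[0x9f]=0x42, sp=0x9f
body[0] add  r0, r1, r3 -> r0=0x63
body[1] xor  r6, r1, r6 -> r6=0xbe
body[2] xor  r3, r3, r2 -> r3=0x8e
body[3] mov  r3, r6 -> r3=0xbe
epilogue: pop r6=0x42, sp=0xa0
epilogue: pop r3=0x67, sp=0xa1
prologue pushed ['r3', 'r6'] at ['0xa0', '0x9f']

MEM = 0x42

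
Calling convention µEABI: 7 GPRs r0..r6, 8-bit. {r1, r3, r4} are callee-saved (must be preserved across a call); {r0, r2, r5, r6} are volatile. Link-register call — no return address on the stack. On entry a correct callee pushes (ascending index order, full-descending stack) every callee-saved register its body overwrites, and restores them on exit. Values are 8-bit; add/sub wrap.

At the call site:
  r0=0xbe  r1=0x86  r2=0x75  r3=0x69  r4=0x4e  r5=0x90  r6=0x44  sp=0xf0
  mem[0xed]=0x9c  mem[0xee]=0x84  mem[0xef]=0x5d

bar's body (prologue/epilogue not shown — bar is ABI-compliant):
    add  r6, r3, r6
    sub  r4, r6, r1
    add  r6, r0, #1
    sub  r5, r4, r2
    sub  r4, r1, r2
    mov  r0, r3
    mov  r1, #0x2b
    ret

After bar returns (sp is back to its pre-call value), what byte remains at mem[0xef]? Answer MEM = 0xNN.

MEM = 0x86

prologue: push r1 → mem[0xef]=0x86, sp=0xef
prologue: push r4 → mem[0xee]=0x4e, sp=0xee
body[0] add  r6, r3, r6 → r6=0xad
body[1] sub  r4, r6, r1 → r4=0x27
body[2] add  r6, r0, #1 → r6=0xbf
body[3] sub  r5, r4, r2 → r5=0xb2
body[4] sub  r4, r1, r2 → r4=0x11
body[5] mov  r0, r3 → r0=0x69
body[6] mov  r1, #0x2b → r1=0x2b
epilogue: pop r4=0x4e, sp=0xef
epilogue: pop r1=0x86, sp=0xf0
prologue pushed ['r1', 'r4'] at ['0xef', '0xee']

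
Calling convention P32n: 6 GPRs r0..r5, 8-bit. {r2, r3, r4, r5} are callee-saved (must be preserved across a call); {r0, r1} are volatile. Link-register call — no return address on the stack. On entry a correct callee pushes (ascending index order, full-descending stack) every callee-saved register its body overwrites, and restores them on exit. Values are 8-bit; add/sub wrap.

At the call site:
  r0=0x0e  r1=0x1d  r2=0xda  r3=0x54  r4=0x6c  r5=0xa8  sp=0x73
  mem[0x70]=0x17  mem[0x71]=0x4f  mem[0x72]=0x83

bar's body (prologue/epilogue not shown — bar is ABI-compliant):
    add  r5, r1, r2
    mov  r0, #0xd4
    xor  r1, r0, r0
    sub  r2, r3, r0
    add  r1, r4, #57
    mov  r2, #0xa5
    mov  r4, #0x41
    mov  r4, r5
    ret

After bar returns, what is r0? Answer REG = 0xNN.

REG = 0xd4

prologue: push r2 → mem[0x72]=0xda, sp=0x72
prologue: push r4 → mem[0x71]=0x6c, sp=0x71
prologue: push r5 → mem[0x70]=0xa8, sp=0x70
body[0] add  r5, r1, r2 → r5=0xf7
body[1] mov  r0, #0xd4 → r0=0xd4
body[2] xor  r1, r0, r0 → r1=0x00
body[3] sub  r2, r3, r0 → r2=0x80
body[4] add  r1, r4, #57 → r1=0xa5
body[5] mov  r2, #0xa5 → r2=0xa5
body[6] mov  r4, #0x41 → r4=0x41
body[7] mov  r4, r5 → r4=0xf7
epilogue: pop r5=0xa8, sp=0x71
epilogue: pop r4=0x6c, sp=0x72
epilogue: pop r2=0xda, sp=0x73
r0 is caller-saved → body value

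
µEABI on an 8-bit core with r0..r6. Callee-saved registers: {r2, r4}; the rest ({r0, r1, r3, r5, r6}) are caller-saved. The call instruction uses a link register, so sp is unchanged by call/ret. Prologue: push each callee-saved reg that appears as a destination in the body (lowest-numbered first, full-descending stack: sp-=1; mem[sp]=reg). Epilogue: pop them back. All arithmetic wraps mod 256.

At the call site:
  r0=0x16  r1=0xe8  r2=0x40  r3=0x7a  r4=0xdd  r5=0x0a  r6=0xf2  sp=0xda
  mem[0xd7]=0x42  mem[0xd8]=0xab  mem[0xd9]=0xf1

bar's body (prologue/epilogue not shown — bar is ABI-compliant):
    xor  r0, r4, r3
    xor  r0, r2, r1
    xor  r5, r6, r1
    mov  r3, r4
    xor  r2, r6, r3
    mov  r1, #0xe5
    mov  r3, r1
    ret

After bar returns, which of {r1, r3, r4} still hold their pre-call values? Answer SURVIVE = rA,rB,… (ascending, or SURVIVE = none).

SURVIVE = r4

prologue: push r2 → mem[0xd9]=0x40, sp=0xd9
body[0] xor  r0, r4, r3 → r0=0xa7
body[1] xor  r0, r2, r1 → r0=0xa8
body[2] xor  r5, r6, r1 → r5=0x1a
body[3] mov  r3, r4 → r3=0xdd
body[4] xor  r2, r6, r3 → r2=0x2f
body[5] mov  r1, #0xe5 → r1=0xe5
body[6] mov  r3, r1 → r3=0xe5
epilogue: pop r2=0x40, sp=0xda
r1: caller-saved, written=True
r3: caller-saved, written=True
r4: callee-saved, written=False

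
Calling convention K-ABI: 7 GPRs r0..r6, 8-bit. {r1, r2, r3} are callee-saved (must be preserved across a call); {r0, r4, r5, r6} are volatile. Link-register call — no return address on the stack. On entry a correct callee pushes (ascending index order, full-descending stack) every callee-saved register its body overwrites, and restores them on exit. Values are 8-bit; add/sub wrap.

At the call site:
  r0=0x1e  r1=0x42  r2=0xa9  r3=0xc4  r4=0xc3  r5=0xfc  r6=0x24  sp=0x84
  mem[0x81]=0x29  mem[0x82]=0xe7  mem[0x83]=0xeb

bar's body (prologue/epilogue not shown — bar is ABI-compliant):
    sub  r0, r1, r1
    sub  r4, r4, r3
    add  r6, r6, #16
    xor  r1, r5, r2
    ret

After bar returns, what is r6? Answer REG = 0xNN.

prologue: push r1 → mem[0x83]=0x42, sp=0x83
body[0] sub  r0, r1, r1 → r0=0x00
body[1] sub  r4, r4, r3 → r4=0xff
body[2] add  r6, r6, #16 → r6=0x34
body[3] xor  r1, r5, r2 → r1=0x55
epilogue: pop r1=0x42, sp=0x84
r6 is caller-saved → body value

REG = 0x34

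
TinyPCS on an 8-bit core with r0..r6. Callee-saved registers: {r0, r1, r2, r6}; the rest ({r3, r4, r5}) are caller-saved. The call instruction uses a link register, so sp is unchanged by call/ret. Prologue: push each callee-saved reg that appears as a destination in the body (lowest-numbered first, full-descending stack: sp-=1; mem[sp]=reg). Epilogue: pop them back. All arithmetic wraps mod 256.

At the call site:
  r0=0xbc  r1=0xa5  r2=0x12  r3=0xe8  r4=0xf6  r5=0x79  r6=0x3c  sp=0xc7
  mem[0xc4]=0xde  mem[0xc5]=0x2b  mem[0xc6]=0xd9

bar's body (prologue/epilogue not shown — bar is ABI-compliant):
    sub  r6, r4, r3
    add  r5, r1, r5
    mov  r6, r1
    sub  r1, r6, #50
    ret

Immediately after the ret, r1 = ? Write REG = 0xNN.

prologue: push r1 -> mem[0xc6]=0xa5, sp=0xc6
prologue: push r6 -> mem[0xc5]=0x3c, sp=0xc5
body[0] sub  r6, r4, r3 -> r6=0x0e
body[1] add  r5, r1, r5 -> r5=0x1e
body[2] mov  r6, r1 -> r6=0xa5
body[3] sub  r1, r6, #50 -> r1=0x73
epilogue: pop r6=0x3c, sp=0xc6
epilogue: pop r1=0xa5, sp=0xc7
r1 is callee-saved -> restored

REG = 0xa5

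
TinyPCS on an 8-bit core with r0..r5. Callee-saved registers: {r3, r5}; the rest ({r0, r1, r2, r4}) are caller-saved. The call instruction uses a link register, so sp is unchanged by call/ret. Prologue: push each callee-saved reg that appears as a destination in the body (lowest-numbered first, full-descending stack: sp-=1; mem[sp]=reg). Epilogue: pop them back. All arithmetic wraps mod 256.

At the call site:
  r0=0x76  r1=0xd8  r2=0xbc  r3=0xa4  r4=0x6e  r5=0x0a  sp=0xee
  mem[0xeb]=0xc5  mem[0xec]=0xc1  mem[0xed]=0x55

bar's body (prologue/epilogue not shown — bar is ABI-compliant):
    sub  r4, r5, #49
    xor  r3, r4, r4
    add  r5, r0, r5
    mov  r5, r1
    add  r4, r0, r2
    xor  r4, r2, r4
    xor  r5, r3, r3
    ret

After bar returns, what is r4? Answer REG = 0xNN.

REG = 0x8e

prologue: push r3 → mem[0xed]=0xa4, sp=0xed
prologue: push r5 → mem[0xec]=0x0a, sp=0xec
body[0] sub  r4, r5, #49 → r4=0xd9
body[1] xor  r3, r4, r4 → r3=0x00
body[2] add  r5, r0, r5 → r5=0x80
body[3] mov  r5, r1 → r5=0xd8
body[4] add  r4, r0, r2 → r4=0x32
body[5] xor  r4, r2, r4 → r4=0x8e
body[6] xor  r5, r3, r3 → r5=0x00
epilogue: pop r5=0x0a, sp=0xed
epilogue: pop r3=0xa4, sp=0xee
r4 is caller-saved → body value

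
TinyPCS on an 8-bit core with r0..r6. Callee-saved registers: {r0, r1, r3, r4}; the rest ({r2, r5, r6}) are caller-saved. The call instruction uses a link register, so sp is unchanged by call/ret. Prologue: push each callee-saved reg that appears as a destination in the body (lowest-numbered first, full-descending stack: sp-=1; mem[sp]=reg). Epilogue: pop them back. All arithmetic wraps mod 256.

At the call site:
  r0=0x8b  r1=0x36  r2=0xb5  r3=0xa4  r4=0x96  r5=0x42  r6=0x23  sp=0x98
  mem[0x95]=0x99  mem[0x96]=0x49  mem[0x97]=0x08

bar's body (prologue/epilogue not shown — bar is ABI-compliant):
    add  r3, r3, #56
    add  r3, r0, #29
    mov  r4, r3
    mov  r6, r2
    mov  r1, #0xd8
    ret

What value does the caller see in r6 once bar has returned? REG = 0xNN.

prologue: push r1 → mem[0x97]=0x36, sp=0x97
prologue: push r3 → mem[0x96]=0xa4, sp=0x96
prologue: push r4 → mem[0x95]=0x96, sp=0x95
body[0] add  r3, r3, #56 → r3=0xdc
body[1] add  r3, r0, #29 → r3=0xa8
body[2] mov  r4, r3 → r4=0xa8
body[3] mov  r6, r2 → r6=0xb5
body[4] mov  r1, #0xd8 → r1=0xd8
epilogue: pop r4=0x96, sp=0x96
epilogue: pop r3=0xa4, sp=0x97
epilogue: pop r1=0x36, sp=0x98
r6 is caller-saved → body value

REG = 0xb5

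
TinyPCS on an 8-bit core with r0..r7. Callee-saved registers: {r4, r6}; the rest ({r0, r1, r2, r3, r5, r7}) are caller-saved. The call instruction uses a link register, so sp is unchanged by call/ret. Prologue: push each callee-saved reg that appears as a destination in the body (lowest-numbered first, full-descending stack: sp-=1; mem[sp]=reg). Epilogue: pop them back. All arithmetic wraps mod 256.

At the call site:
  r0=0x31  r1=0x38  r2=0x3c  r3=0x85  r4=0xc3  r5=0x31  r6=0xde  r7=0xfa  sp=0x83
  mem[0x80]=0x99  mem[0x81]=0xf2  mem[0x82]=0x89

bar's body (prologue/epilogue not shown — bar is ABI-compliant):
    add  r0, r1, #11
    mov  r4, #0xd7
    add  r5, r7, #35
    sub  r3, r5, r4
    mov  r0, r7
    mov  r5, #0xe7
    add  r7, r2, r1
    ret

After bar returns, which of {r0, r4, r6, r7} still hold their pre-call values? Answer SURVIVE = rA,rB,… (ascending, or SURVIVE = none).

SURVIVE = r4,r6

prologue: push r4 -> mem[0x82]=0xc3, sp=0x82
body[0] add  r0, r1, #11 -> r0=0x43
body[1] mov  r4, #0xd7 -> r4=0xd7
body[2] add  r5, r7, #35 -> r5=0x1d
body[3] sub  r3, r5, r4 -> r3=0x46
body[4] mov  r0, r7 -> r0=0xfa
body[5] mov  r5, #0xe7 -> r5=0xe7
body[6] add  r7, r2, r1 -> r7=0x74
epilogue: pop r4=0xc3, sp=0x83
r0: caller-saved, written=True
r4: callee-saved, written=True
r6: callee-saved, written=False
r7: caller-saved, written=True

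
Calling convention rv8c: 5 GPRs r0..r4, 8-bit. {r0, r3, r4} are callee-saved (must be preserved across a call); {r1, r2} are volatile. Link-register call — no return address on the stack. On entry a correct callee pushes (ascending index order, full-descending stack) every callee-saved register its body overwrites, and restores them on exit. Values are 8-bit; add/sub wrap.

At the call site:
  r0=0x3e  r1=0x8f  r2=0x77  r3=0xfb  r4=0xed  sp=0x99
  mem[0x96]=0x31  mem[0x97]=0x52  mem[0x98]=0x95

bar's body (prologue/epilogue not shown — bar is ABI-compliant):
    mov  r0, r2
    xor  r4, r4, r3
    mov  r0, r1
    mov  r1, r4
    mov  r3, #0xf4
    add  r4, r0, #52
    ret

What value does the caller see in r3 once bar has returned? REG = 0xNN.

REG = 0xfb

prologue: push r0 → mem[0x98]=0x3e, sp=0x98
prologue: push r3 → mem[0x97]=0xfb, sp=0x97
prologue: push r4 → mem[0x96]=0xed, sp=0x96
body[0] mov  r0, r2 → r0=0x77
body[1] xor  r4, r4, r3 → r4=0x16
body[2] mov  r0, r1 → r0=0x8f
body[3] mov  r1, r4 → r1=0x16
body[4] mov  r3, #0xf4 → r3=0xf4
body[5] add  r4, r0, #52 → r4=0xc3
epilogue: pop r4=0xed, sp=0x97
epilogue: pop r3=0xfb, sp=0x98
epilogue: pop r0=0x3e, sp=0x99
r3 is callee-saved → restored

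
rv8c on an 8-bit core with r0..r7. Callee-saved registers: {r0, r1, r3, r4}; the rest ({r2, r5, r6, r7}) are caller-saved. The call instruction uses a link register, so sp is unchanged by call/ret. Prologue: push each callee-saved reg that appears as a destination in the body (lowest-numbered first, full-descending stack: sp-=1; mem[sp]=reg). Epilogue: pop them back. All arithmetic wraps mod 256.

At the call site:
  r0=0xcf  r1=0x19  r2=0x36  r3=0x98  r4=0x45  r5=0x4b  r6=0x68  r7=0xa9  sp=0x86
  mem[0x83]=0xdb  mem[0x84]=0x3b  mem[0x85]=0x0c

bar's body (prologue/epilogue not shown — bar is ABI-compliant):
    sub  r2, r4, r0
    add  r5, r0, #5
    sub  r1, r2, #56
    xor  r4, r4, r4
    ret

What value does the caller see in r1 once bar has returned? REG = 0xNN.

REG = 0x19

prologue: push r1 -> mem[0x85]=0x19, sp=0x85
prologue: push r4 -> mem[0x84]=0x45, sp=0x84
body[0] sub  r2, r4, r0 -> r2=0x76
body[1] add  r5, r0, #5 -> r5=0xd4
body[2] sub  r1, r2, #56 -> r1=0x3e
body[3] xor  r4, r4, r4 -> r4=0x00
epilogue: pop r4=0x45, sp=0x85
epilogue: pop r1=0x19, sp=0x86
r1 is callee-saved -> restored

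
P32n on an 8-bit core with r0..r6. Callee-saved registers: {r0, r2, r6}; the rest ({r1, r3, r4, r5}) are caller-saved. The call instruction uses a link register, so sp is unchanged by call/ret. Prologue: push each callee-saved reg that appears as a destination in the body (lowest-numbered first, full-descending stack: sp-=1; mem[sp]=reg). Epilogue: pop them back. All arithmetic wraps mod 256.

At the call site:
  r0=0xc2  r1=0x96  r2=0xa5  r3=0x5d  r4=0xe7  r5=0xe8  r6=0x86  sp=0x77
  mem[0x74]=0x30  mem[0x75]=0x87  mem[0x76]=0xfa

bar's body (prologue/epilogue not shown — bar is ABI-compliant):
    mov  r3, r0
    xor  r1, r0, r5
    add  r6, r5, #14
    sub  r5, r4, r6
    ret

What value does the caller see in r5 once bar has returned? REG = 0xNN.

REG = 0xf1

prologue: push r6 -> mem[0x76]=0x86, sp=0x76
body[0] mov  r3, r0 -> r3=0xc2
body[1] xor  r1, r0, r5 -> r1=0x2a
body[2] add  r6, r5, #14 -> r6=0xf6
body[3] sub  r5, r4, r6 -> r5=0xf1
epilogue: pop r6=0x86, sp=0x77
r5 is caller-saved -> body value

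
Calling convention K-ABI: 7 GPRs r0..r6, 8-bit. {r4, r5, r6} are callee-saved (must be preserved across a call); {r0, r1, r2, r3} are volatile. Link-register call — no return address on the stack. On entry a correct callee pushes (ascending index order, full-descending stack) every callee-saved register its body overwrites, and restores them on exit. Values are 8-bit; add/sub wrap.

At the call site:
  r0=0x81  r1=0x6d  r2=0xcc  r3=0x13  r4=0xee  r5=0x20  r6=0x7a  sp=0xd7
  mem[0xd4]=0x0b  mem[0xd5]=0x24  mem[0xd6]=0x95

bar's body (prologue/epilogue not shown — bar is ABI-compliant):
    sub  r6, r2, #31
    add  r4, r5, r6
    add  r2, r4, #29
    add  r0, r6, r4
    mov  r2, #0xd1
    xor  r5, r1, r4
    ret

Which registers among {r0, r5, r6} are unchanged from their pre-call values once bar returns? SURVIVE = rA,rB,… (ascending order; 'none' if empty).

prologue: push r4 -> mem[0xd6]=0xee, sp=0xd6
prologue: push r5 -> mem[0xd5]=0x20, sp=0xd5
prologue: push r6 -> mem[0xd4]=0x7a, sp=0xd4
body[0] sub  r6, r2, #31 -> r6=0xad
body[1] add  r4, r5, r6 -> r4=0xcd
body[2] add  r2, r4, #29 -> r2=0xea
body[3] add  r0, r6, r4 -> r0=0x7a
body[4] mov  r2, #0xd1 -> r2=0xd1
body[5] xor  r5, r1, r4 -> r5=0xa0
epilogue: pop r6=0x7a, sp=0xd5
epilogue: pop r5=0x20, sp=0xd6
epilogue: pop r4=0xee, sp=0xd7
r0: caller-saved, written=True
r5: callee-saved, written=True
r6: callee-saved, written=True

SURVIVE = r5,r6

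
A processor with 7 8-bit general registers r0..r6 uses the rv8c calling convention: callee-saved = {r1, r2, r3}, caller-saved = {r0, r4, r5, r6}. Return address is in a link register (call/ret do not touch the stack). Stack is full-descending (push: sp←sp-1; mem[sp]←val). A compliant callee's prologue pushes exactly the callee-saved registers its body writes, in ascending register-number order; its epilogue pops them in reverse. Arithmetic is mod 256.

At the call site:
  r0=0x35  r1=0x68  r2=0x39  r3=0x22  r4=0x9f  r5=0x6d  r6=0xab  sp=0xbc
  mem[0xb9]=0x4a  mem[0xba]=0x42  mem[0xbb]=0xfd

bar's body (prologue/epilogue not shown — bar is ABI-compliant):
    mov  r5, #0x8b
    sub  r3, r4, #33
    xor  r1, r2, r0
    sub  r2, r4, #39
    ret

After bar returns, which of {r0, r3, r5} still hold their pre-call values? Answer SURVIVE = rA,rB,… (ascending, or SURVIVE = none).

prologue: push r1 -> mem[0xbb]=0x68, sp=0xbb
prologue: push r2 -> mem[0xba]=0x39, sp=0xba
prologue: push r3 -> mem[0xb9]=0x22, sp=0xb9
body[0] mov  r5, #0x8b -> r5=0x8b
body[1] sub  r3, r4, #33 -> r3=0x7e
body[2] xor  r1, r2, r0 -> r1=0x0c
body[3] sub  r2, r4, #39 -> r2=0x78
epilogue: pop r3=0x22, sp=0xba
epilogue: pop r2=0x39, sp=0xbb
epilogue: pop r1=0x68, sp=0xbc
r0: caller-saved, written=False
r3: callee-saved, written=True
r5: caller-saved, written=True

SURVIVE = r0,r3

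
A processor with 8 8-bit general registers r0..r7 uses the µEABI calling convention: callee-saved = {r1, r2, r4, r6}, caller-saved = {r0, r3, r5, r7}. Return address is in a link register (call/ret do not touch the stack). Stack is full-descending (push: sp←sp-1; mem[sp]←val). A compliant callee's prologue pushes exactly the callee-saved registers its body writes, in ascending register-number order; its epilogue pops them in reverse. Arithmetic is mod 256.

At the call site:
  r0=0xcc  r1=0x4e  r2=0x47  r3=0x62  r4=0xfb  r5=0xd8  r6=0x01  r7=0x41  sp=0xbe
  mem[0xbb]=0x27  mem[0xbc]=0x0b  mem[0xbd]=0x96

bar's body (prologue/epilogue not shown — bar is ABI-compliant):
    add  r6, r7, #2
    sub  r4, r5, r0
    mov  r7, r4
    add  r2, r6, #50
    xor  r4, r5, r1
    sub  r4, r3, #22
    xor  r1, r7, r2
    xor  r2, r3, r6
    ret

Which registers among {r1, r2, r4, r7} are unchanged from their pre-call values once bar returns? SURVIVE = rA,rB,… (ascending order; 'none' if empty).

prologue: push r1 → mem[0xbd]=0x4e, sp=0xbd
prologue: push r2 → mem[0xbc]=0x47, sp=0xbc
prologue: push r4 → mem[0xbb]=0xfb, sp=0xbb
prologue: push r6 → mem[0xba]=0x01, sp=0xba
body[0] add  r6, r7, #2 → r6=0x43
body[1] sub  r4, r5, r0 → r4=0x0c
body[2] mov  r7, r4 → r7=0x0c
body[3] add  r2, r6, #50 → r2=0x75
body[4] xor  r4, r5, r1 → r4=0x96
body[5] sub  r4, r3, #22 → r4=0x4c
body[6] xor  r1, r7, r2 → r1=0x79
body[7] xor  r2, r3, r6 → r2=0x21
epilogue: pop r6=0x01, sp=0xbb
epilogue: pop r4=0xfb, sp=0xbc
epilogue: pop r2=0x47, sp=0xbd
epilogue: pop r1=0x4e, sp=0xbe
r1: callee-saved, written=True
r2: callee-saved, written=True
r4: callee-saved, written=True
r7: caller-saved, written=True

SURVIVE = r1,r2,r4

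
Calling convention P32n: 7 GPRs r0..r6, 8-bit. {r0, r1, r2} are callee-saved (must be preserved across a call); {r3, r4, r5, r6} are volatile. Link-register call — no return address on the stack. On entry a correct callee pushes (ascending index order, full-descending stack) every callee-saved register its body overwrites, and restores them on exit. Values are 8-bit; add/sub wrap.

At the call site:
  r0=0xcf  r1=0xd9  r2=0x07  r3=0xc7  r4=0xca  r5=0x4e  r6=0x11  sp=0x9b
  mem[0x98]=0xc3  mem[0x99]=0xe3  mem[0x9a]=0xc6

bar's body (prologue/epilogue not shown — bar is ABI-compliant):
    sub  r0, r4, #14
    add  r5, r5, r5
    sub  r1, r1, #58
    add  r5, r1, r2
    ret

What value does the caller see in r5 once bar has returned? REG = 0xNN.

REG = 0xa6

prologue: push r0 -> mem[0x9a]=0xcf, sp=0x9a
prologue: push r1 -> mem[0x99]=0xd9, sp=0x99
body[0] sub  r0, r4, #14 -> r0=0xbc
body[1] add  r5, r5, r5 -> r5=0x9c
body[2] sub  r1, r1, #58 -> r1=0x9f
body[3] add  r5, r1, r2 -> r5=0xa6
epilogue: pop r1=0xd9, sp=0x9a
epilogue: pop r0=0xcf, sp=0x9b
r5 is caller-saved -> body value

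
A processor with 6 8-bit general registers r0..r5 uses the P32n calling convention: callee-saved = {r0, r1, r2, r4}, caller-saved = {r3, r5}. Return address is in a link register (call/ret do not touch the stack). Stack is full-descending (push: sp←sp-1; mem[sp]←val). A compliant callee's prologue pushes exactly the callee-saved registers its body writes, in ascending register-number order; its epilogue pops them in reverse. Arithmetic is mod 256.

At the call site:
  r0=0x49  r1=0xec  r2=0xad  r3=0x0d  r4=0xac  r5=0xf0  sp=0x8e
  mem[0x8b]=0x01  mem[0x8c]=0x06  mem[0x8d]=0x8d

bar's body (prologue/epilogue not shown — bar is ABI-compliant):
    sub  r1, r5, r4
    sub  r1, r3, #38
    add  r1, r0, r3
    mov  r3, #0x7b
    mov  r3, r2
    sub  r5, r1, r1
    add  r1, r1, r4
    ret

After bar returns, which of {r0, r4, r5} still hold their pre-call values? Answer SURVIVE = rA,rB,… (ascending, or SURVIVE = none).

prologue: push r1 -> mem[0x8d]=0xec, sp=0x8d
body[0] sub  r1, r5, r4 -> r1=0x44
body[1] sub  r1, r3, #38 -> r1=0xe7
body[2] add  r1, r0, r3 -> r1=0x56
body[3] mov  r3, #0x7b -> r3=0x7b
body[4] mov  r3, r2 -> r3=0xad
body[5] sub  r5, r1, r1 -> r5=0x00
body[6] add  r1, r1, r4 -> r1=0x02
epilogue: pop r1=0xec, sp=0x8e
r0: callee-saved, written=False
r4: callee-saved, written=False
r5: caller-saved, written=True

SURVIVE = r0,r4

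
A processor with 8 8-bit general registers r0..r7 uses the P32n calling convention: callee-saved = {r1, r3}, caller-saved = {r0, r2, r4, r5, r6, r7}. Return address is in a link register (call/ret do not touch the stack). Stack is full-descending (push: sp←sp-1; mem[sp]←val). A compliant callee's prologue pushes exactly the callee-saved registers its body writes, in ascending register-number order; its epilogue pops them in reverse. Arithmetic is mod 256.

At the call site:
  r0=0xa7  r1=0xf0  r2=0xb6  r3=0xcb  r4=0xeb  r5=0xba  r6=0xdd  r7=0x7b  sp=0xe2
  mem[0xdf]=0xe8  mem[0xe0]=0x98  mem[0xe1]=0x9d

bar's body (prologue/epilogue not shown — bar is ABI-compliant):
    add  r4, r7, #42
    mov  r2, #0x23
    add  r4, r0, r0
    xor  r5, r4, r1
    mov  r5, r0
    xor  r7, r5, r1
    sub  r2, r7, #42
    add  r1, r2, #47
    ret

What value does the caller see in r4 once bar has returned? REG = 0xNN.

prologue: push r1 -> mem[0xe1]=0xf0, sp=0xe1
body[0] add  r4, r7, #42 -> r4=0xa5
body[1] mov  r2, #0x23 -> r2=0x23
body[2] add  r4, r0, r0 -> r4=0x4e
body[3] xor  r5, r4, r1 -> r5=0xbe
body[4] mov  r5, r0 -> r5=0xa7
body[5] xor  r7, r5, r1 -> r7=0x57
body[6] sub  r2, r7, #42 -> r2=0x2d
body[7] add  r1, r2, #47 -> r1=0x5c
epilogue: pop r1=0xf0, sp=0xe2
r4 is caller-saved -> body value

REG = 0x4e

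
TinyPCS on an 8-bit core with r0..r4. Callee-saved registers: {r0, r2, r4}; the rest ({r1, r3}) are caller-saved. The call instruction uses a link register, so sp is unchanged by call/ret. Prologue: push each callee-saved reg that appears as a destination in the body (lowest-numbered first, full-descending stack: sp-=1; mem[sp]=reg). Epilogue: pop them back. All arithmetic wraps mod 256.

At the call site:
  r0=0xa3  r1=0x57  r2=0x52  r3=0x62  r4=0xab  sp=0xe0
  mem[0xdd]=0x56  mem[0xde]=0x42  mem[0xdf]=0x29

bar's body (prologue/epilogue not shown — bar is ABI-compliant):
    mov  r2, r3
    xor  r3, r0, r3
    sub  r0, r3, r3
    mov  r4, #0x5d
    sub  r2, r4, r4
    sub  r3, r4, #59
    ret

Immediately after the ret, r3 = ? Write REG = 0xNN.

prologue: push r0 -> mem[0xdf]=0xa3, sp=0xdf
prologue: push r2 -> mem[0xde]=0x52, sp=0xde
prologue: push r4 -> mem[0xdd]=0xab, sp=0xdd
body[0] mov  r2, r3 -> r2=0x62
body[1] xor  r3, r0, r3 -> r3=0xc1
body[2] sub  r0, r3, r3 -> r0=0x00
body[3] mov  r4, #0x5d -> r4=0x5d
body[4] sub  r2, r4, r4 -> r2=0x00
body[5] sub  r3, r4, #59 -> r3=0x22
epilogue: pop r4=0xab, sp=0xde
epilogue: pop r2=0x52, sp=0xdf
epilogue: pop r0=0xa3, sp=0xe0
r3 is caller-saved -> body value

REG = 0x22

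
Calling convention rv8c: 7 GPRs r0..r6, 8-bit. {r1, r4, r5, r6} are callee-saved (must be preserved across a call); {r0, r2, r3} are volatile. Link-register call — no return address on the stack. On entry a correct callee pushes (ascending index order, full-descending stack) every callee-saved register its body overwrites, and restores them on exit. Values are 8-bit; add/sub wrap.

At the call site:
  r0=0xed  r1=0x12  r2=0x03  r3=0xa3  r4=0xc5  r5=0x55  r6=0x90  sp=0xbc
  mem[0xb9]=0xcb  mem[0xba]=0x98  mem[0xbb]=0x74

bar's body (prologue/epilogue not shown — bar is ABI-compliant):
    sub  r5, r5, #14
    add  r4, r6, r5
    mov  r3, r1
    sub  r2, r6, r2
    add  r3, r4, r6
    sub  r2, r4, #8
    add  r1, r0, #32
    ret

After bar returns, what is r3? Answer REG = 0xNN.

prologue: push r1 → mem[0xbb]=0x12, sp=0xbb
prologue: push r4 → mem[0xba]=0xc5, sp=0xba
prologue: push r5 → mem[0xb9]=0x55, sp=0xb9
body[0] sub  r5, r5, #14 → r5=0x47
body[1] add  r4, r6, r5 → r4=0xd7
body[2] mov  r3, r1 → r3=0x12
body[3] sub  r2, r6, r2 → r2=0x8d
body[4] add  r3, r4, r6 → r3=0x67
body[5] sub  r2, r4, #8 → r2=0xcf
body[6] add  r1, r0, #32 → r1=0x0d
epilogue: pop r5=0x55, sp=0xba
epilogue: pop r4=0xc5, sp=0xbb
epilogue: pop r1=0x12, sp=0xbc
r3 is caller-saved → body value

REG = 0x67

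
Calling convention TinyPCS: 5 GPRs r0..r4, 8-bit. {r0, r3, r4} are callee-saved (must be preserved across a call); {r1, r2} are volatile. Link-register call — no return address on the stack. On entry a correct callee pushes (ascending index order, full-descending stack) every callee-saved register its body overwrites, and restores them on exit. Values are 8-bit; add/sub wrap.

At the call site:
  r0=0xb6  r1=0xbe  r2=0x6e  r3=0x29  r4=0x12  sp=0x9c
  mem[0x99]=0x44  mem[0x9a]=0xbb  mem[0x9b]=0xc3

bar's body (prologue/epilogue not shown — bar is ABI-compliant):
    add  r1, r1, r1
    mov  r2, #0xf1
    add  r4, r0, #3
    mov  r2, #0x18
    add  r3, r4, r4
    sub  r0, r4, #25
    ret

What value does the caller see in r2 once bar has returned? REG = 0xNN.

prologue: push r0 -> mem[0x9b]=0xb6, sp=0x9b
prologue: push r3 -> mem[0x9a]=0x29, sp=0x9a
prologue: push r4 -> mem[0x99]=0x12, sp=0x99
body[0] add  r1, r1, r1 -> r1=0x7c
body[1] mov  r2, #0xf1 -> r2=0xf1
body[2] add  r4, r0, #3 -> r4=0xb9
body[3] mov  r2, #0x18 -> r2=0x18
body[4] add  r3, r4, r4 -> r3=0x72
body[5] sub  r0, r4, #25 -> r0=0xa0
epilogue: pop r4=0x12, sp=0x9a
epilogue: pop r3=0x29, sp=0x9b
epilogue: pop r0=0xb6, sp=0x9c
r2 is caller-saved -> body value

REG = 0x18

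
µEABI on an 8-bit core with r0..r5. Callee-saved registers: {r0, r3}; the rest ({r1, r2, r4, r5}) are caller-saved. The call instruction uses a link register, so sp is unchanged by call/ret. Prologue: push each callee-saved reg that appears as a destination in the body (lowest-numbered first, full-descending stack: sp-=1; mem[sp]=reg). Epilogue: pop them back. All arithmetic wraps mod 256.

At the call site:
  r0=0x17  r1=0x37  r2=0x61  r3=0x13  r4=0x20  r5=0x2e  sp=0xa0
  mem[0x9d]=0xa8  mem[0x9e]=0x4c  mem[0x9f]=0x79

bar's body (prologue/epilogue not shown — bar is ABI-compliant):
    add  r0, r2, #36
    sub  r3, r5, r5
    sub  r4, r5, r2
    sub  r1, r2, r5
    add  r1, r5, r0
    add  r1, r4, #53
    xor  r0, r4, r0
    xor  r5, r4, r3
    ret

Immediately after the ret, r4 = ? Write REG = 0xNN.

prologue: push r0 -> mem[0x9f]=0x17, sp=0x9f
prologue: push r3 -> mem[0x9e]=0x13, sp=0x9e
body[0] add  r0, r2, #36 -> r0=0x85
body[1] sub  r3, r5, r5 -> r3=0x00
body[2] sub  r4, r5, r2 -> r4=0xcd
body[3] sub  r1, r2, r5 -> r1=0x33
body[4] add  r1, r5, r0 -> r1=0xb3
body[5] add  r1, r4, #53 -> r1=0x02
body[6] xor  r0, r4, r0 -> r0=0x48
body[7] xor  r5, r4, r3 -> r5=0xcd
epilogue: pop r3=0x13, sp=0x9f
epilogue: pop r0=0x17, sp=0xa0
r4 is caller-saved -> body value

REG = 0xcd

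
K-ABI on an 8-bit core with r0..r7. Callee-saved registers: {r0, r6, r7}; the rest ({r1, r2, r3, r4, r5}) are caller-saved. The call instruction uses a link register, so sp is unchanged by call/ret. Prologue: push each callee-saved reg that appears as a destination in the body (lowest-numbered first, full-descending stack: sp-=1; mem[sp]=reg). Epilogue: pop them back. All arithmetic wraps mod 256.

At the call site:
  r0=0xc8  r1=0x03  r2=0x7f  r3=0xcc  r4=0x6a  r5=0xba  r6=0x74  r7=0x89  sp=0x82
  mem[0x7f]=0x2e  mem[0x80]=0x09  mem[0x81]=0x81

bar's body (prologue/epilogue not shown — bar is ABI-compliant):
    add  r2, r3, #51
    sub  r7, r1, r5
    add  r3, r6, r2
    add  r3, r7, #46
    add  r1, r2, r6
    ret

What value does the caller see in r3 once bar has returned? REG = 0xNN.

prologue: push r7 -> mem[0x81]=0x89, sp=0x81
body[0] add  r2, r3, #51 -> r2=0xff
body[1] sub  r7, r1, r5 -> r7=0x49
body[2] add  r3, r6, r2 -> r3=0x73
body[3] add  r3, r7, #46 -> r3=0x77
body[4] add  r1, r2, r6 -> r1=0x73
epilogue: pop r7=0x89, sp=0x82
r3 is caller-saved -> body value

REG = 0x77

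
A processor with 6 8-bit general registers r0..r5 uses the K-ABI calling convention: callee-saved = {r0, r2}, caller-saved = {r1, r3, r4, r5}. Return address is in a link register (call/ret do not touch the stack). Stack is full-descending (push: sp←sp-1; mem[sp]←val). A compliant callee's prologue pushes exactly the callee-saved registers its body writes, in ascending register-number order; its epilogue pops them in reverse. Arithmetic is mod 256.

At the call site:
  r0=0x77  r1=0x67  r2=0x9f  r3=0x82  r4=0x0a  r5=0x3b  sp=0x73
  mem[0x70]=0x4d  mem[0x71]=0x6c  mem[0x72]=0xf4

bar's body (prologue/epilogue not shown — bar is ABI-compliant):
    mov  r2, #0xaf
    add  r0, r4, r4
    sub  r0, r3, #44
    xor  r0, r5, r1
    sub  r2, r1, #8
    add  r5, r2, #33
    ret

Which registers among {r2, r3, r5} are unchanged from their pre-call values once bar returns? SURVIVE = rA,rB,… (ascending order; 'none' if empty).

SURVIVE = r2,r3

prologue: push r0 → mem[0x72]=0x77, sp=0x72
prologue: push r2 → mem[0x71]=0x9f, sp=0x71
body[0] mov  r2, #0xaf → r2=0xaf
body[1] add  r0, r4, r4 → r0=0x14
body[2] sub  r0, r3, #44 → r0=0x56
body[3] xor  r0, r5, r1 → r0=0x5c
body[4] sub  r2, r1, #8 → r2=0x5f
body[5] add  r5, r2, #33 → r5=0x80
epilogue: pop r2=0x9f, sp=0x72
epilogue: pop r0=0x77, sp=0x73
r2: callee-saved, written=True
r3: caller-saved, written=False
r5: caller-saved, written=True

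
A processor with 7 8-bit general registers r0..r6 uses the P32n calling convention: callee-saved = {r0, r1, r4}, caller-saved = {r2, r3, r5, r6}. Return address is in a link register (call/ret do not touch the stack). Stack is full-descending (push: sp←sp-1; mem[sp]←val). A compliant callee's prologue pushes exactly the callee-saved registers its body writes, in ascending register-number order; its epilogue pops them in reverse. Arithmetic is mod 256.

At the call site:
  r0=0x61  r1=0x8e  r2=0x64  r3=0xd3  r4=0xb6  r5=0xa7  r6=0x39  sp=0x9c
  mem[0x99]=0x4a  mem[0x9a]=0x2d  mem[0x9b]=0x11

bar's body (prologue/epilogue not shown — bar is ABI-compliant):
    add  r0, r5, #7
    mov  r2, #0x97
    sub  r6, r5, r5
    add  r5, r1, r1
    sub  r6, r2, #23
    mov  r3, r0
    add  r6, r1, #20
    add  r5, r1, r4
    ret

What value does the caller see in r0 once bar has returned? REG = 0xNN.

REG = 0x61

prologue: push r0 -> mem[0x9b]=0x61, sp=0x9b
body[0] add  r0, r5, #7 -> r0=0xae
body[1] mov  r2, #0x97 -> r2=0x97
body[2] sub  r6, r5, r5 -> r6=0x00
body[3] add  r5, r1, r1 -> r5=0x1c
body[4] sub  r6, r2, #23 -> r6=0x80
body[5] mov  r3, r0 -> r3=0xae
body[6] add  r6, r1, #20 -> r6=0xa2
body[7] add  r5, r1, r4 -> r5=0x44
epilogue: pop r0=0x61, sp=0x9c
r0 is callee-saved -> restored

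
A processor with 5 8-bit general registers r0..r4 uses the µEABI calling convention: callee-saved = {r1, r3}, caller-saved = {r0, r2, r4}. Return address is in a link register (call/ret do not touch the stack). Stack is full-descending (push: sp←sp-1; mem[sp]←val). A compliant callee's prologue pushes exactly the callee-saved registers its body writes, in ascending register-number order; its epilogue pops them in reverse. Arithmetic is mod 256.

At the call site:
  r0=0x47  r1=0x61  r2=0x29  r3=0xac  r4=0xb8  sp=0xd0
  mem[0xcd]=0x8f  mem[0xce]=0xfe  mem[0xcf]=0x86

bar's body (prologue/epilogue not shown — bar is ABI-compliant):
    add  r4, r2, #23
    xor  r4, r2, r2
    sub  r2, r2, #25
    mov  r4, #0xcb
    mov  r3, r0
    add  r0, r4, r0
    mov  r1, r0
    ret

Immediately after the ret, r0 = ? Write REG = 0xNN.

prologue: push r1 -> mem[0xcf]=0x61, sp=0xcf
prologue: push r3 -> mem[0xce]=0xac, sp=0xce
body[0] add  r4, r2, #23 -> r4=0x40
body[1] xor  r4, r2, r2 -> r4=0x00
body[2] sub  r2, r2, #25 -> r2=0x10
body[3] mov  r4, #0xcb -> r4=0xcb
body[4] mov  r3, r0 -> r3=0x47
body[5] add  r0, r4, r0 -> r0=0x12
body[6] mov  r1, r0 -> r1=0x12
epilogue: pop r3=0xac, sp=0xcf
epilogue: pop r1=0x61, sp=0xd0
r0 is caller-saved -> body value

REG = 0x12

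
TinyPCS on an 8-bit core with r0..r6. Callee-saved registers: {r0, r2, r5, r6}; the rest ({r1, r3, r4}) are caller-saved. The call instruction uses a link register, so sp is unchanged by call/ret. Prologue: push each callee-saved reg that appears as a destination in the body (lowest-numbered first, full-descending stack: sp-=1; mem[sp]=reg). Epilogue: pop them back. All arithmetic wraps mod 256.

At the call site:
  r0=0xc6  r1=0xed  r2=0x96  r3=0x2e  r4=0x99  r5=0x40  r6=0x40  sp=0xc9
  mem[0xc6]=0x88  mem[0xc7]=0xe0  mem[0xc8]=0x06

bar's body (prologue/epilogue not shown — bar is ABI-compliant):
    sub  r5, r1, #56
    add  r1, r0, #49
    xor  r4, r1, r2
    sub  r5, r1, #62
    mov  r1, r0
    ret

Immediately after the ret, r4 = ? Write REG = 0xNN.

prologue: push r5 → mem[0xc8]=0x40, sp=0xc8
body[0] sub  r5, r1, #56 → r5=0xb5
body[1] add  r1, r0, #49 → r1=0xf7
body[2] xor  r4, r1, r2 → r4=0x61
body[3] sub  r5, r1, #62 → r5=0xb9
body[4] mov  r1, r0 → r1=0xc6
epilogue: pop r5=0x40, sp=0xc9
r4 is caller-saved → body value

REG = 0x61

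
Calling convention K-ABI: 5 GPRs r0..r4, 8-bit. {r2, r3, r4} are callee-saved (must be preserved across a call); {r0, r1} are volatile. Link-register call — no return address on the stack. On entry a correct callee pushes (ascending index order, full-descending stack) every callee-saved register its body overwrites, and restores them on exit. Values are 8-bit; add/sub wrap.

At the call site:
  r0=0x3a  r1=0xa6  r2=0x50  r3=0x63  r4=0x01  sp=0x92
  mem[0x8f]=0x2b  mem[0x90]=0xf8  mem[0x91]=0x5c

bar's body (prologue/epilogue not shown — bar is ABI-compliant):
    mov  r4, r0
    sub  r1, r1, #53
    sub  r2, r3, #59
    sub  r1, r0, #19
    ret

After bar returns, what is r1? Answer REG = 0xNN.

REG = 0x27

prologue: push r2 → mem[0x91]=0x50, sp=0x91
prologue: push r4 → mem[0x90]=0x01, sp=0x90
body[0] mov  r4, r0 → r4=0x3a
body[1] sub  r1, r1, #53 → r1=0x71
body[2] sub  r2, r3, #59 → r2=0x28
body[3] sub  r1, r0, #19 → r1=0x27
epilogue: pop r4=0x01, sp=0x91
epilogue: pop r2=0x50, sp=0x92
r1 is caller-saved → body value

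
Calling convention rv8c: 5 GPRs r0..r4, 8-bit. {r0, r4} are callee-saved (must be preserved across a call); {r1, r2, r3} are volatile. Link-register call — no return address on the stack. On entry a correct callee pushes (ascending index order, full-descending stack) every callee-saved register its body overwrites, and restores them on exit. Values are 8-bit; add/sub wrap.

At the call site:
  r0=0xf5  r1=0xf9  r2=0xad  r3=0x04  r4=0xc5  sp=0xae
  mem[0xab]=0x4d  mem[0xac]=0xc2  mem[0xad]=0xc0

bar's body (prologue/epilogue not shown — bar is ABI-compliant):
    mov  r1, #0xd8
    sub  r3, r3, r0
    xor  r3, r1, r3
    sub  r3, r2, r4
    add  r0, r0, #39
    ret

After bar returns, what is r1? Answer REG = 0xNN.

REG = 0xd8

prologue: push r0 → mem[0xad]=0xf5, sp=0xad
body[0] mov  r1, #0xd8 → r1=0xd8
body[1] sub  r3, r3, r0 → r3=0x0f
body[2] xor  r3, r1, r3 → r3=0xd7
body[3] sub  r3, r2, r4 → r3=0xe8
body[4] add  r0, r0, #39 → r0=0x1c
epilogue: pop r0=0xf5, sp=0xae
r1 is caller-saved → body value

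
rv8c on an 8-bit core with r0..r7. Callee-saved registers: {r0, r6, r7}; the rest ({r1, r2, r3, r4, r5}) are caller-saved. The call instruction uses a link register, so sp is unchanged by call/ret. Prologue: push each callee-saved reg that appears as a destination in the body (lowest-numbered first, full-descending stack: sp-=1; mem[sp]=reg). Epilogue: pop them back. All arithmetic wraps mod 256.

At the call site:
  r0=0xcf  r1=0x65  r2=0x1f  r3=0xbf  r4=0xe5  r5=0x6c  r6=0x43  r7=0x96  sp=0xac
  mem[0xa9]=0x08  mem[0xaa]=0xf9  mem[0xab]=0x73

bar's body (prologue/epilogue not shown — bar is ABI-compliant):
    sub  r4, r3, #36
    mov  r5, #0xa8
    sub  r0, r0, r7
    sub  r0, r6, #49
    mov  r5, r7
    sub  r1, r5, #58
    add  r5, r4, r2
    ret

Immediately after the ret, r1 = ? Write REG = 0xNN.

REG = 0x5c

prologue: push r0 → mem[0xab]=0xcf, sp=0xab
body[0] sub  r4, r3, #36 → r4=0x9b
body[1] mov  r5, #0xa8 → r5=0xa8
body[2] sub  r0, r0, r7 → r0=0x39
body[3] sub  r0, r6, #49 → r0=0x12
body[4] mov  r5, r7 → r5=0x96
body[5] sub  r1, r5, #58 → r1=0x5c
body[6] add  r5, r4, r2 → r5=0xba
epilogue: pop r0=0xcf, sp=0xac
r1 is caller-saved → body value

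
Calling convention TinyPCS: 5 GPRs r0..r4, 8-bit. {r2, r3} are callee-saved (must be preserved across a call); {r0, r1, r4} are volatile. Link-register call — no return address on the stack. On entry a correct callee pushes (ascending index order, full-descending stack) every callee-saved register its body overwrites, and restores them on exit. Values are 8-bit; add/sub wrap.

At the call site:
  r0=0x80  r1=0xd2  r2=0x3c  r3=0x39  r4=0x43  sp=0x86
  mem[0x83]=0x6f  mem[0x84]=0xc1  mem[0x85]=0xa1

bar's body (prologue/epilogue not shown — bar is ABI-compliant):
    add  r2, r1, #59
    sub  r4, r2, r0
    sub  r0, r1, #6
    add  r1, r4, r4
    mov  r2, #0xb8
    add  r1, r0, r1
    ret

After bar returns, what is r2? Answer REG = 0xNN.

prologue: push r2 → mem[0x85]=0x3c, sp=0x85
body[0] add  r2, r1, #59 → r2=0x0d
body[1] sub  r4, r2, r0 → r4=0x8d
body[2] sub  r0, r1, #6 → r0=0xcc
body[3] add  r1, r4, r4 → r1=0x1a
body[4] mov  r2, #0xb8 → r2=0xb8
body[5] add  r1, r0, r1 → r1=0xe6
epilogue: pop r2=0x3c, sp=0x86
r2 is callee-saved → restored

REG = 0x3c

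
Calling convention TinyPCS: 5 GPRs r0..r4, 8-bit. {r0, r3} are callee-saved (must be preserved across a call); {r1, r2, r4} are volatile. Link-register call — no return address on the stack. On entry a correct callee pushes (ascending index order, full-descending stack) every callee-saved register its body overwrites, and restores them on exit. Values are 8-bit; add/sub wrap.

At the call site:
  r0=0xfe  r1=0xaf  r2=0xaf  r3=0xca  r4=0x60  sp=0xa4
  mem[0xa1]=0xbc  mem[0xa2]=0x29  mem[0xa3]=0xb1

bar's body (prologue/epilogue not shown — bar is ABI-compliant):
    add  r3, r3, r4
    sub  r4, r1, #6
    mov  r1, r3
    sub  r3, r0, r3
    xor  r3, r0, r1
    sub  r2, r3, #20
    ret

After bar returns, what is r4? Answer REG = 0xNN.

prologue: push r3 → mem[0xa3]=0xca, sp=0xa3
body[0] add  r3, r3, r4 → r3=0x2a
body[1] sub  r4, r1, #6 → r4=0xa9
body[2] mov  r1, r3 → r1=0x2a
body[3] sub  r3, r0, r3 → r3=0xd4
body[4] xor  r3, r0, r1 → r3=0xd4
body[5] sub  r2, r3, #20 → r2=0xc0
epilogue: pop r3=0xca, sp=0xa4
r4 is caller-saved → body value

REG = 0xa9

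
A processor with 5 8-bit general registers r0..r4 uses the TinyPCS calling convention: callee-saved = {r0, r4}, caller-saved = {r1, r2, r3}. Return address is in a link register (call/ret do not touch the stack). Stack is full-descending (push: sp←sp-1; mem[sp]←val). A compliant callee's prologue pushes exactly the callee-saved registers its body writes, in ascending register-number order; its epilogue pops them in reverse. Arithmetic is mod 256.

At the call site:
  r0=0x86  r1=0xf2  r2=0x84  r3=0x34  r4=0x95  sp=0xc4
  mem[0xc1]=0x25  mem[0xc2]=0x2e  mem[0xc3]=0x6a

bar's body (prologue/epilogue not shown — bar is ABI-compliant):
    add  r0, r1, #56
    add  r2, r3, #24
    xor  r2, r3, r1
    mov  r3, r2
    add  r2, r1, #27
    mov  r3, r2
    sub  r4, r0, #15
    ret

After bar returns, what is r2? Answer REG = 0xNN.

prologue: push r0 -> mem[0xc3]=0x86, sp=0xc3
prologue: push r4 -> mem[0xc2]=0x95, sp=0xc2
body[0] add  r0, r1, #56 -> r0=0x2a
body[1] add  r2, r3, #24 -> r2=0x4c
body[2] xor  r2, r3, r1 -> r2=0xc6
body[3] mov  r3, r2 -> r3=0xc6
body[4] add  r2, r1, #27 -> r2=0x0d
body[5] mov  r3, r2 -> r3=0x0d
body[6] sub  r4, r0, #15 -> r4=0x1b
epilogue: pop r4=0x95, sp=0xc3
epilogue: pop r0=0x86, sp=0xc4
r2 is caller-saved -> body value

REG = 0x0d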